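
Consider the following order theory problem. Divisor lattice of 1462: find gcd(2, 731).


In a divisor lattice, meet = gcd (greatest common divisor).
By Euclidean algorithm or factoring: gcd(2,731) = 1


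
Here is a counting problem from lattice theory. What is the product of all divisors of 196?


Divisors of 196: [1, 2, 4, 7, 14, 28, 49, 98, 196]
Product = n^(d(n)/2) = 196^(9/2)
Product = 20661046784


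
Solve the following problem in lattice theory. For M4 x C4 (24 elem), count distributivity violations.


Distributive law: a ^ (b v c) = (a ^ b) v (a ^ c).
Check all 24^3 = 13824 ordered triples (a,b,c).
  e.g. a=(a1,0), b=(a2,0), c=(a3,0): lhs=(a1,0) != rhs=(0,0)
  e.g. a=(a1,0), b=(a2,0), c=(a3,1): lhs=(a1,0) != rhs=(0,0)
Total violating triples: 1536


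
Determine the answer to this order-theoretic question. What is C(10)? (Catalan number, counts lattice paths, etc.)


C(n) = C(2n, n) / (n+1).
C(20, 10) = 184756
C(10) = 184756 / 11 = 16796


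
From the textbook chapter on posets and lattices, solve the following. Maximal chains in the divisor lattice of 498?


A maximal chain goes from the minimum element to a maximal element via cover relations.
Counting all min-to-max paths in the cover graph.
Total maximal chains: 6


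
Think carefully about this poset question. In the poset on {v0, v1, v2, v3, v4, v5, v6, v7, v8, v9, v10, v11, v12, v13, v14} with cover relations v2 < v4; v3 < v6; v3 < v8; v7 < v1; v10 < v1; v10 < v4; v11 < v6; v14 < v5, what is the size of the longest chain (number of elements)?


A chain is a totally ordered subset; we count the number of elements in a maximum chain.
Compute, for each element x, the size of the longest chain ending at x:
  v0: 1
  v2: 1
  v3: 1
  v7: 1
  v9: 1
  v10: 1
  ...
A maximum chain: v7 < v1
Number of elements in the longest chain: 2


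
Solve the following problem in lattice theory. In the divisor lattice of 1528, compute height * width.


Height = length of longest chain minus 1; width = size of largest antichain.
A maximum chain: 1 | 191 | 382 | 764 | 1528  (height 4).
A maximum antichain: {2, 191}  (width 2).
Product = 4 * 2 = 8


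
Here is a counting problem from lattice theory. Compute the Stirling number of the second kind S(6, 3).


S(n,k) = k*S(n-1,k) + S(n-1,k-1).
S(5,3) = 25, S(5,2) = 15
S(6,3) = 3*25 + 15 = 75 + 15
S(6,3) = 90


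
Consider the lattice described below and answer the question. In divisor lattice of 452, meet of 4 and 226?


In a divisor lattice, meet = gcd (greatest common divisor).
By Euclidean algorithm or factoring: gcd(4,226) = 2


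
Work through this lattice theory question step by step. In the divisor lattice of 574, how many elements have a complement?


An element a is complemented if some b has a meet b = bottom, a join b = top.
a is complemented iff gcd(a, n/a)=1, i.e. a is a unitary divisor of 574.
Complemented elements: 1, 2, 7, 14, 41, 82, ... (2 more)
Count: 8


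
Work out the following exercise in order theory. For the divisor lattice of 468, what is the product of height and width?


Height = length of longest chain minus 1; width = size of largest antichain.
A maximum chain: 1 | 13 | 39 | 117 | 234 | 468  (height 5).
A maximum antichain: {4, 6, 9, 26, 39}  (width 5).
Product = 5 * 5 = 25


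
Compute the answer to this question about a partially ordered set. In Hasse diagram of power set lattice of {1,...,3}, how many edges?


A cover relation a -< b holds when a < b with no c strictly between.
Cover relations:
  {} -< {1}
  {} -< {2}
  {} -< {3}
  {1} -< {1,2}
  {1} -< {1,3}
  {2} -< {1,2}
  {2} -< {2,3}
  {3} -< {1,3}
  ...4 more
Total: 12


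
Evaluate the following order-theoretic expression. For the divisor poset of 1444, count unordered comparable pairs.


A comparable pair {a,b} has a < b or b < a in the order.
Count unordered pairs where one element is strictly below the other.
Examples: {1,2}, {1,4}, {1,19}, {1,38}, ...
Total comparable pairs: 27


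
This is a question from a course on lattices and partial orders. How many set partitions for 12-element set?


B(n) = number of set partitions of an n-element set.
B(n) satisfies the recurrence: B(n+1) = sum_k C(n,k)*B(k).
B(12) = 4213597


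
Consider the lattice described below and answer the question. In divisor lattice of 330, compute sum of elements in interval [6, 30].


Interval [6,30] in divisors of 330: [6, 30]
Sum = 36


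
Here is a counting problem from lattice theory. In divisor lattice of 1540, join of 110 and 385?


In a divisor lattice, join = lcm (least common multiple).
gcd(110,385) = 55
lcm(110,385) = 110*385/gcd = 42350/55 = 770


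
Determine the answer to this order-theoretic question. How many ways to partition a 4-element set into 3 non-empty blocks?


S(n,k) = k*S(n-1,k) + S(n-1,k-1).
S(3,3) = 1, S(3,2) = 3
S(4,3) = 3*1 + 3 = 3 + 3
S(4,3) = 6


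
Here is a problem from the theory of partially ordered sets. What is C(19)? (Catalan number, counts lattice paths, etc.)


C(n) = C(2n, n) / (n+1).
C(38, 19) = 35345263800
C(19) = 35345263800 / 20 = 1767263190


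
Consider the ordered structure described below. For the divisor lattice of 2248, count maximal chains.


A maximal chain goes from the minimum element to a maximal element via cover relations.
Counting all min-to-max paths in the cover graph.
Total maximal chains: 4


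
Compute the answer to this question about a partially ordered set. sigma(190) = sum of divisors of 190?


sigma(n) = sum of divisors.
Divisors of 190: [1, 2, 5, 10, 19, 38, 95, 190]
Sum = 360


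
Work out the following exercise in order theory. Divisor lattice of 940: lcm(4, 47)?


Join=lcm.
gcd(4,47)=1
lcm=188


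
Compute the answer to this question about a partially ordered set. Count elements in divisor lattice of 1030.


Divisors of 1030: [1, 2, 5, 10, 103, 206, 515, 1030]
Count: 8


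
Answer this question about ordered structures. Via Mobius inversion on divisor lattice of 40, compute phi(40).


phi(n) = n * prod_{p|n} (1 - 1/p).
Prime divisors of 40: [2, 5]
phi(40) = 40 * (1 - 1/2) * (1 - 1/5)
phi(40) = 16


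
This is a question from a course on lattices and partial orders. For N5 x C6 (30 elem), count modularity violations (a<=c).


Modular law: if a <= c then a v (b ^ c) = (a v b) ^ c.
Check all triples (a,b,c) with a <= c among 30 elements.
  e.g. a=(a,0), b=(c,0), c=(b,0): lhs=(a,0) != rhs=(b,0)
  e.g. a=(a,0), b=(c,1), c=(b,0): lhs=(a,0) != rhs=(b,0)
Total violating triples: 126


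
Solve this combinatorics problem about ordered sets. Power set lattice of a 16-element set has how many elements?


Power set = 2^n.
2^16 = 65536


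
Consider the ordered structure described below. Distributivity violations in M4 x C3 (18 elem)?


Distributive law: a ^ (b v c) = (a ^ b) v (a ^ c).
Check all 18^3 = 5832 ordered triples (a,b,c).
  e.g. a=(a1,0), b=(a2,0), c=(a3,0): lhs=(a1,0) != rhs=(0,0)
  e.g. a=(a1,0), b=(a2,0), c=(a3,1): lhs=(a1,0) != rhs=(0,0)
Total violating triples: 648


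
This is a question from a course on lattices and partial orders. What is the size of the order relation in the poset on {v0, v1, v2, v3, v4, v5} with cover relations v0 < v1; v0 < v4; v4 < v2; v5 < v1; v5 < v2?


The order relation is {(a,b) : a <= b}, reflexive so it includes (a,a).
Examples: (v0,v0), (v0,v1), (v0,v2), (v0,v4), (v1,v1), ...
Total ordered pairs: 12


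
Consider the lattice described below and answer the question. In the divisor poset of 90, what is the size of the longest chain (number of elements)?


A chain is a totally ordered subset; we count the number of elements in a maximum chain.
Compute, for each element x, the size of the longest chain ending at x:
  1: 1
  2: 2
  3: 2
  5: 2
  9: 3
  6: 3
  ...
A maximum chain: 1 < 2 < 6 < 18 < 90
Number of elements in the longest chain: 5


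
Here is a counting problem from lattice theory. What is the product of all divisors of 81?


Divisors of 81: [1, 3, 9, 27, 81]
Product = n^(d(n)/2) = 81^(5/2)
Product = 59049


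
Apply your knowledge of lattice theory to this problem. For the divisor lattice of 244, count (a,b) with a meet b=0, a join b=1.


Complement pair (a,b): a meet b = bottom, a join b = top.
Here: gcd(a,b)=1 and lcm(a,b)=244, i.e. a*b=244 with a,b coprime.
Pairs found: (1,244), (4,61), (61,4), (244,1)
Total ordered pairs: 4


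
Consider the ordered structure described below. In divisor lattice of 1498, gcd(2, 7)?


Meet=gcd.
gcd(2,7)=1


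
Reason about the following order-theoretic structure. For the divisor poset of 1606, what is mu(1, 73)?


In a divisor lattice, mu(a,b) = mu(b/a) where mu is the classical Mobius function.
b/a = 73/1 = 73
Prime factorization of 73: primes [73]
73 is squarefree with 1 prime factor(s), so mu(73) = (-1)^1 = -1


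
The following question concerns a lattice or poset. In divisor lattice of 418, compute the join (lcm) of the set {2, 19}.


In a divisor lattice, join = lcm (least common multiple).
Compute lcm iteratively: start with first element, then lcm(current, next).
Elements: [2, 19]
lcm(2,19) = 38
Final lcm = 38


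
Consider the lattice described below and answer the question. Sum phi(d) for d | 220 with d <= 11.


Divisors of 220 up to 11: [1, 2, 4, 5, 10, 11]
phi values: [1, 1, 2, 4, 4, 10]
Sum = 22


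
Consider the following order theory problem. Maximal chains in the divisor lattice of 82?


A maximal chain goes from the minimum element to a maximal element via cover relations.
Counting all min-to-max paths in the cover graph.
Total maximal chains: 2


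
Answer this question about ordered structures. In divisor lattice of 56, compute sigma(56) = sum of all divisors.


sigma(n) = sum of divisors.
Divisors of 56: [1, 2, 4, 7, 8, 14, 28, 56]
Sum = 120


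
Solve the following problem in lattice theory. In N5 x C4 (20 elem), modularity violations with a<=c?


Modular law: if a <= c then a v (b ^ c) = (a v b) ^ c.
Check all triples (a,b,c) with a <= c among 20 elements.
  e.g. a=(a,0), b=(c,0), c=(b,0): lhs=(a,0) != rhs=(b,0)
  e.g. a=(a,0), b=(c,1), c=(b,0): lhs=(a,0) != rhs=(b,0)
Total violating triples: 40


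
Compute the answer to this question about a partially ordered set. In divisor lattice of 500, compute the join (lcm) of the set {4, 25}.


In a divisor lattice, join = lcm (least common multiple).
Compute lcm iteratively: start with first element, then lcm(current, next).
Elements: [4, 25]
lcm(4,25) = 100
Final lcm = 100


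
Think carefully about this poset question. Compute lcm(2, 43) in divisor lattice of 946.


In a divisor lattice, join = lcm (least common multiple).
gcd(2,43) = 1
lcm(2,43) = 2*43/gcd = 86/1 = 86


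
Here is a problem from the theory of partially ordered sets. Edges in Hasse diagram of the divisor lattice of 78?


A cover relation a -< b holds when a < b with no c strictly between.
Cover relations:
  1 -< 2
  1 -< 3
  1 -< 13
  2 -< 6
  2 -< 26
  3 -< 6
  3 -< 39
  6 -< 78
  ...4 more
Total: 12


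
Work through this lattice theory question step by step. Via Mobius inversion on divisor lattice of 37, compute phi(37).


phi(n) = n * prod_{p|n} (1 - 1/p).
Prime divisors of 37: [37]
phi(37) = 37 * (1 - 1/37)
phi(37) = 36


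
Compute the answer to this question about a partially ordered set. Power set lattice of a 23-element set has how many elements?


Power set = 2^n.
2^23 = 8388608


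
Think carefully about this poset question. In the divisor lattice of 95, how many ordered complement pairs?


Complement pair (a,b): a meet b = bottom, a join b = top.
Here: gcd(a,b)=1 and lcm(a,b)=95, i.e. a*b=95 with a,b coprime.
Pairs found: (1,95), (5,19), (19,5), (95,1)
Total ordered pairs: 4


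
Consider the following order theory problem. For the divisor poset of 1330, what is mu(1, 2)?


In a divisor lattice, mu(a,b) = mu(b/a) where mu is the classical Mobius function.
b/a = 2/1 = 2
Prime factorization of 2: primes [2]
2 is squarefree with 1 prime factor(s), so mu(2) = (-1)^1 = -1


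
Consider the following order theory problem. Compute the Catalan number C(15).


C(n) = C(2n, n) / (n+1).
C(30, 15) = 155117520
C(15) = 155117520 / 16 = 9694845


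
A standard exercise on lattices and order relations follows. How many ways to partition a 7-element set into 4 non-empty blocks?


S(n,k) = k*S(n-1,k) + S(n-1,k-1).
S(6,4) = 65, S(6,3) = 90
S(7,4) = 4*65 + 90 = 260 + 90
S(7,4) = 350


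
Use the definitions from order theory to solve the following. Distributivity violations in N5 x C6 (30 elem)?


Distributive law: a ^ (b v c) = (a ^ b) v (a ^ c).
Check all 30^3 = 27000 ordered triples (a,b,c).
  e.g. a=(b,0), b=(a,0), c=(c,0): lhs=(b,0) != rhs=(a,0)
  e.g. a=(b,0), b=(a,0), c=(c,1): lhs=(b,0) != rhs=(a,0)
Total violating triples: 432


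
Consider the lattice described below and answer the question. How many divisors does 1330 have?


Divisors of 1330: [1, 2, 5, 7, 10, 14, 19, 35, 38, 70, 95, 133, 190, 266, 665, 1330]
Count: 16


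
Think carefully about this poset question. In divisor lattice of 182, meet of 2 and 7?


In a divisor lattice, meet = gcd (greatest common divisor).
By Euclidean algorithm or factoring: gcd(2,7) = 1


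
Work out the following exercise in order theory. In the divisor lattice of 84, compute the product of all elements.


Divisors of 84: [1, 2, 3, 4, 6, 7, 12, 14, 21, 28, 42, 84]
Product = n^(d(n)/2) = 84^(12/2)
Product = 351298031616


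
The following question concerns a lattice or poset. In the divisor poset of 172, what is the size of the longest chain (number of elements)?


A chain is a totally ordered subset; we count the number of elements in a maximum chain.
Compute, for each element x, the size of the longest chain ending at x:
  1: 1
  2: 2
  43: 2
  4: 3
  86: 3
  172: 4
A maximum chain: 1 < 2 < 4 < 172
Number of elements in the longest chain: 4


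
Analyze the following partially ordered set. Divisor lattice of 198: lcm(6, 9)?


Join=lcm.
gcd(6,9)=3
lcm=18


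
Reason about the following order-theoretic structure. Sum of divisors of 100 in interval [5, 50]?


Interval [5,50] in divisors of 100: [5, 10, 25, 50]
Sum = 90


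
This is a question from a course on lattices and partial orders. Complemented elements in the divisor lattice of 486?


An element a is complemented if some b has a meet b = bottom, a join b = top.
a is complemented iff gcd(a, n/a)=1, i.e. a is a unitary divisor of 486.
Complemented elements: 1, 2, 243, 486
Count: 4


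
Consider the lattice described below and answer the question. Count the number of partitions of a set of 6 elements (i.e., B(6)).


B(n) = number of set partitions of an n-element set.
B(n) satisfies the recurrence: B(n+1) = sum_k C(n,k)*B(k).
B(6) = 203


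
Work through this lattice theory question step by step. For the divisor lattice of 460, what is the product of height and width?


Height = length of longest chain minus 1; width = size of largest antichain.
A maximum chain: 1 | 23 | 115 | 230 | 460  (height 4).
A maximum antichain: {4, 10, 46, 115}  (width 4).
Product = 4 * 4 = 16


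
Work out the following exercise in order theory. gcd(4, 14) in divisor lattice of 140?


Meet=gcd.
gcd(4,14)=2


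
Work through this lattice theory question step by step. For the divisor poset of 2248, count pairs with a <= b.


The order relation is {(a,b) : a <= b}, reflexive so it includes (a,a).
Examples: (1,1), (1,1124), (1,2), (1,2248), (1,281), ...
Total ordered pairs: 30


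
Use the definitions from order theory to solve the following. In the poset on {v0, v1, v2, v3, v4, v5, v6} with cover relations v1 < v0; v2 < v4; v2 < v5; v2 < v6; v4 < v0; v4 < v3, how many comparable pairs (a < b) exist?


A comparable pair {a,b} has a < b or b < a in the order.
Count unordered pairs where one element is strictly below the other.
Examples: {v0,v1}, {v0,v2}, {v0,v4}, {v2,v3}, ...
Total comparable pairs: 8


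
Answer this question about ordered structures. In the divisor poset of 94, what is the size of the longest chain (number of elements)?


A chain is a totally ordered subset; we count the number of elements in a maximum chain.
Compute, for each element x, the size of the longest chain ending at x:
  1: 1
  2: 2
  47: 2
  94: 3
A maximum chain: 1 < 2 < 94
Number of elements in the longest chain: 3


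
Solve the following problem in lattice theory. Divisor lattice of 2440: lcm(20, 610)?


Join=lcm.
gcd(20,610)=10
lcm=1220


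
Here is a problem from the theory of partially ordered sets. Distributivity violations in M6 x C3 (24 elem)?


Distributive law: a ^ (b v c) = (a ^ b) v (a ^ c).
Check all 24^3 = 13824 ordered triples (a,b,c).
  e.g. a=(a1,0), b=(a2,0), c=(a3,0): lhs=(a1,0) != rhs=(0,0)
  e.g. a=(a1,0), b=(a2,0), c=(a3,1): lhs=(a1,0) != rhs=(0,0)
Total violating triples: 3240


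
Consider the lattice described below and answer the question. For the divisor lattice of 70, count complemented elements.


An element a is complemented if some b has a meet b = bottom, a join b = top.
a is complemented iff gcd(a, n/a)=1, i.e. a is a unitary divisor of 70.
Complemented elements: 1, 2, 5, 7, 10, 14, ... (2 more)
Count: 8


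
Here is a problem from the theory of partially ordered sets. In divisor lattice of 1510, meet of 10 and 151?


In a divisor lattice, meet = gcd (greatest common divisor).
By Euclidean algorithm or factoring: gcd(10,151) = 1


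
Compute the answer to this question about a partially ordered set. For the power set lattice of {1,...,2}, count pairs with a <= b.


The order relation is {(a,b) : a <= b}, reflexive so it includes (a,a).
Examples: ({},{}), ({},{1,2}), ({},{1}), ({},{2}), ({1,2},{1,2}), ...
Total ordered pairs: 9


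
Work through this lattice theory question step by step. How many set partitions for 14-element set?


B(n) = number of set partitions of an n-element set.
B(n) satisfies the recurrence: B(n+1) = sum_k C(n,k)*B(k).
B(14) = 190899322


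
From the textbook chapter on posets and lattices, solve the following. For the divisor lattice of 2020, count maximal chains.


A maximal chain goes from the minimum element to a maximal element via cover relations.
Counting all min-to-max paths in the cover graph.
Total maximal chains: 12


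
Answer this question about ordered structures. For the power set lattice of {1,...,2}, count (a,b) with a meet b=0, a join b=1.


Complement pair (a,b): a meet b = bottom, a join b = top.
Here: A intersect B = {} and A union B = {1,...,2}.
Pairs found: ({},{1,2}), ({1},{2}), ({2},{1}), ({1,2},{})
Total ordered pairs: 4


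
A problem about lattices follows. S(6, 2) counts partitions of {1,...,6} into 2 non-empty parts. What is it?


S(n,k) = k*S(n-1,k) + S(n-1,k-1).
S(5,2) = 15, S(5,1) = 1
S(6,2) = 2*15 + 1 = 30 + 1
S(6,2) = 31


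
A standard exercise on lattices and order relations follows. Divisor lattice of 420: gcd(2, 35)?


Meet=gcd.
gcd(2,35)=1


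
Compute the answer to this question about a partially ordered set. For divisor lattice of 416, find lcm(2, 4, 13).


In a divisor lattice, join = lcm (least common multiple).
Compute lcm iteratively: start with first element, then lcm(current, next).
Elements: [2, 4, 13]
lcm(2,4) = 4
lcm(4,13) = 52
Final lcm = 52


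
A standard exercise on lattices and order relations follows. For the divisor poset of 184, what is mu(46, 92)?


In a divisor lattice, mu(a,b) = mu(b/a) where mu is the classical Mobius function.
b/a = 92/46 = 2
Prime factorization of 2: primes [2]
2 is squarefree with 1 prime factor(s), so mu(2) = (-1)^1 = -1


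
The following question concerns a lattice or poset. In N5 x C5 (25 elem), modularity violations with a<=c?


Modular law: if a <= c then a v (b ^ c) = (a v b) ^ c.
Check all triples (a,b,c) with a <= c among 25 elements.
  e.g. a=(a,0), b=(c,0), c=(b,0): lhs=(a,0) != rhs=(b,0)
  e.g. a=(a,0), b=(c,1), c=(b,0): lhs=(a,0) != rhs=(b,0)
Total violating triples: 75


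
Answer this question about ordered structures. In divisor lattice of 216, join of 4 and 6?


In a divisor lattice, join = lcm (least common multiple).
gcd(4,6) = 2
lcm(4,6) = 4*6/gcd = 24/2 = 12


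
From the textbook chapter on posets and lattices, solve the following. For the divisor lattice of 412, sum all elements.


sigma(n) = sum of divisors.
Divisors of 412: [1, 2, 4, 103, 206, 412]
Sum = 728


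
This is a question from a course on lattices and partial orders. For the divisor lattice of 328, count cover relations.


A cover relation a -< b holds when a < b with no c strictly between.
Cover relations:
  1 -< 2
  1 -< 41
  2 -< 4
  2 -< 82
  4 -< 8
  4 -< 164
  8 -< 328
  41 -< 82
  ...2 more
Total: 10


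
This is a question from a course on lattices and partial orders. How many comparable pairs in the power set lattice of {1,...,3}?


A comparable pair {a,b} has a < b or b < a in the order.
Count unordered pairs where one element is strictly below the other.
Examples: {{},{1}}, {{},{2}}, {{},{3}}, {{},{1,2}}, ...
Total comparable pairs: 19


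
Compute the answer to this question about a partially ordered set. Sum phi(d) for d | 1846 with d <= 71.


Divisors of 1846 up to 71: [1, 2, 13, 26, 71]
phi values: [1, 1, 12, 12, 70]
Sum = 96


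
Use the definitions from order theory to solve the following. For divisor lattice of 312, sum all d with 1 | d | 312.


Interval [1,312] in divisors of 312: [1, 2, 3, 4, 6, 8, 12, 13, 24, 26, 39, 52, 78, 104, 156, 312]
Sum = 840


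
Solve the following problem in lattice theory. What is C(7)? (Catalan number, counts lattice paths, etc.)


C(n) = C(2n, n) / (n+1).
C(14, 7) = 3432
C(7) = 3432 / 8 = 429


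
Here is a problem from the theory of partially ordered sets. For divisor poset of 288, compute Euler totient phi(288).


phi(n) = n * prod_{p|n} (1 - 1/p).
Prime divisors of 288: [2, 3]
phi(288) = 288 * (1 - 1/2) * (1 - 1/3)
phi(288) = 96


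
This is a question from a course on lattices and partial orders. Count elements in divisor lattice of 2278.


Divisors of 2278: [1, 2, 17, 34, 67, 134, 1139, 2278]
Count: 8


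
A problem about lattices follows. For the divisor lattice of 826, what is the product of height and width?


Height = length of longest chain minus 1; width = size of largest antichain.
A maximum chain: 1 | 59 | 413 | 826  (height 3).
A maximum antichain: {2, 7, 59}  (width 3).
Product = 3 * 3 = 9


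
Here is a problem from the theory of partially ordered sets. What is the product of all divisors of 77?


Divisors of 77: [1, 7, 11, 77]
Product = n^(d(n)/2) = 77^(4/2)
Product = 5929


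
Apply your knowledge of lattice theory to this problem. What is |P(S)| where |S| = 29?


Power set = 2^n.
2^29 = 536870912


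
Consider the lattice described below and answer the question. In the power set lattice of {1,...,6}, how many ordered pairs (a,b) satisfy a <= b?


The order relation is {(a,b) : a <= b}, reflexive so it includes (a,a).
Examples: ({},{}), ({},{1,2}), ({},{1,2,3}), ({},{1,2,3,4}), ({},{1,2,3,4,5}), ...
Total ordered pairs: 729


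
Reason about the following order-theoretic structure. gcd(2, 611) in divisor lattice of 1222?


Meet=gcd.
gcd(2,611)=1


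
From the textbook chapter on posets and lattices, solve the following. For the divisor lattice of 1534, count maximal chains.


A maximal chain goes from the minimum element to a maximal element via cover relations.
Counting all min-to-max paths in the cover graph.
Total maximal chains: 6


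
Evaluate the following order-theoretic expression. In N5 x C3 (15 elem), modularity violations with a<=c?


Modular law: if a <= c then a v (b ^ c) = (a v b) ^ c.
Check all triples (a,b,c) with a <= c among 15 elements.
  e.g. a=(a,0), b=(c,0), c=(b,0): lhs=(a,0) != rhs=(b,0)
  e.g. a=(a,0), b=(c,1), c=(b,0): lhs=(a,0) != rhs=(b,0)
Total violating triples: 18


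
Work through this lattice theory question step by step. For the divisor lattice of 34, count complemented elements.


An element a is complemented if some b has a meet b = bottom, a join b = top.
a is complemented iff gcd(a, n/a)=1, i.e. a is a unitary divisor of 34.
Complemented elements: 1, 2, 17, 34
Count: 4


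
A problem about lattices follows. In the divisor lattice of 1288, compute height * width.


Height = length of longest chain minus 1; width = size of largest antichain.
A maximum chain: 1 | 23 | 161 | 322 | 644 | 1288  (height 5).
A maximum antichain: {4, 14, 46, 161}  (width 4).
Product = 5 * 4 = 20


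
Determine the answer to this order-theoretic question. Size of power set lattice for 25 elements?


Power set = 2^n.
2^25 = 33554432


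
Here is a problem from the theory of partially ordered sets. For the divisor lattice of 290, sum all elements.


sigma(n) = sum of divisors.
Divisors of 290: [1, 2, 5, 10, 29, 58, 145, 290]
Sum = 540


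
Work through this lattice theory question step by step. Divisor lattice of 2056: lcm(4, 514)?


Join=lcm.
gcd(4,514)=2
lcm=1028


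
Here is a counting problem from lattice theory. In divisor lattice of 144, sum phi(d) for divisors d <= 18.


Divisors of 144 up to 18: [1, 2, 3, 4, 6, 8, 9, 12, 16, 18]
phi values: [1, 1, 2, 2, 2, 4, 6, 4, 8, 6]
Sum = 36


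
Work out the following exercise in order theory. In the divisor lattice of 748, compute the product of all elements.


Divisors of 748: [1, 2, 4, 11, 17, 22, 34, 44, 68, 187, 374, 748]
Product = n^(d(n)/2) = 748^(12/2)
Product = 175149776384856064


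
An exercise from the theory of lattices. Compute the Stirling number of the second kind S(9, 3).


S(n,k) = k*S(n-1,k) + S(n-1,k-1).
S(8,3) = 966, S(8,2) = 127
S(9,3) = 3*966 + 127 = 2898 + 127
S(9,3) = 3025


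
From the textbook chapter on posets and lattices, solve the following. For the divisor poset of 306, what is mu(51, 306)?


In a divisor lattice, mu(a,b) = mu(b/a) where mu is the classical Mobius function.
b/a = 306/51 = 6
Prime factorization of 6: primes [2, 3]
6 is squarefree with 2 prime factor(s), so mu(6) = (-1)^2 = 1


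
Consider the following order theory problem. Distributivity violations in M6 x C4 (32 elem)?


Distributive law: a ^ (b v c) = (a ^ b) v (a ^ c).
Check all 32^3 = 32768 ordered triples (a,b,c).
  e.g. a=(a1,0), b=(a2,0), c=(a3,0): lhs=(a1,0) != rhs=(0,0)
  e.g. a=(a1,0), b=(a2,0), c=(a3,1): lhs=(a1,0) != rhs=(0,0)
Total violating triples: 7680


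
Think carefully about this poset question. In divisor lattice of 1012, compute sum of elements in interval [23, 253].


Interval [23,253] in divisors of 1012: [23, 253]
Sum = 276


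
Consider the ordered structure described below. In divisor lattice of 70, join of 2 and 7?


In a divisor lattice, join = lcm (least common multiple).
gcd(2,7) = 1
lcm(2,7) = 2*7/gcd = 14/1 = 14


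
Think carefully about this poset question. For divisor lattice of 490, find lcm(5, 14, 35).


In a divisor lattice, join = lcm (least common multiple).
Compute lcm iteratively: start with first element, then lcm(current, next).
Elements: [5, 14, 35]
lcm(5,14) = 70
lcm(70,35) = 70
Final lcm = 70


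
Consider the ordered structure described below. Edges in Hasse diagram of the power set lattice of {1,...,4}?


A cover relation a -< b holds when a < b with no c strictly between.
Cover relations:
  {} -< {1}
  {} -< {2}
  {} -< {3}
  {} -< {4}
  {1} -< {1,2}
  {1} -< {1,3}
  {1} -< {1,4}
  {2} -< {1,2}
  ...24 more
Total: 32


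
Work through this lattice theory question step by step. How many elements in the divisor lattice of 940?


Divisors of 940: [1, 2, 4, 5, 10, 20, 47, 94, 188, 235, 470, 940]
Count: 12


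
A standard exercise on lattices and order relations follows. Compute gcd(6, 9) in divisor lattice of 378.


In a divisor lattice, meet = gcd (greatest common divisor).
By Euclidean algorithm or factoring: gcd(6,9) = 3


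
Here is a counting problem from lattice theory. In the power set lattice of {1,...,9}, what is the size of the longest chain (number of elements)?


A chain is a totally ordered subset; we count the number of elements in a maximum chain.
Compute, for each element x, the size of the longest chain ending at x:
  {}: 1
  {1}: 2
  {2}: 2
  {3}: 2
  {4}: 2
  {5}: 2
  ...
A maximum chain: {} < {1} < {1,2} < {1,2,3} < {1,2,3,4} < {1,2,3,4,5} < {1,2,3,4,5,6} < {1,2,3,4,5,6,7} < {1,2,3,4,5,6,7,8} < {1,2,3,4,5,6,7,8,9}
Number of elements in the longest chain: 10


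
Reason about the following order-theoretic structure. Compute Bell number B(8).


B(n) = number of set partitions of an n-element set.
B(n) satisfies the recurrence: B(n+1) = sum_k C(n,k)*B(k).
B(8) = 4140


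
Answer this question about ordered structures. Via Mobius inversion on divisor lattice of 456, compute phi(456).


phi(n) = n * prod_{p|n} (1 - 1/p).
Prime divisors of 456: [2, 3, 19]
phi(456) = 456 * (1 - 1/2) * (1 - 1/3) * (1 - 1/19)
phi(456) = 144


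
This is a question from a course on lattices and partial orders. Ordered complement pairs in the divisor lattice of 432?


Complement pair (a,b): a meet b = bottom, a join b = top.
Here: gcd(a,b)=1 and lcm(a,b)=432, i.e. a*b=432 with a,b coprime.
Pairs found: (1,432), (16,27), (27,16), (432,1)
Total ordered pairs: 4


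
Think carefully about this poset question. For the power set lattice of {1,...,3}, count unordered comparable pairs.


A comparable pair {a,b} has a < b or b < a in the order.
Count unordered pairs where one element is strictly below the other.
Examples: {{},{1}}, {{},{2}}, {{},{3}}, {{},{1,2}}, ...
Total comparable pairs: 19


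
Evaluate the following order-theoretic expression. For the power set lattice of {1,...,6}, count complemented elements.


An element a is complemented if some b has a meet b = bottom, a join b = top.
every subset A has complement S\A, so all elements are complemented.
Complemented elements: {}, {1}, {2}, {3}, {4}, {5}, ... (58 more)
Count: 64


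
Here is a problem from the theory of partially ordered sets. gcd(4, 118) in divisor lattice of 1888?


Meet=gcd.
gcd(4,118)=2


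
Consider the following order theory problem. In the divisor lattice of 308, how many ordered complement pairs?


Complement pair (a,b): a meet b = bottom, a join b = top.
Here: gcd(a,b)=1 and lcm(a,b)=308, i.e. a*b=308 with a,b coprime.
Pairs found: (1,308), (4,77), (7,44), (11,28), ... (4 more)
Total ordered pairs: 8


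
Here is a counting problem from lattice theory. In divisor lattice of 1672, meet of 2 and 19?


In a divisor lattice, meet = gcd (greatest common divisor).
By Euclidean algorithm or factoring: gcd(2,19) = 1


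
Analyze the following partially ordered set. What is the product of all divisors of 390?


Divisors of 390: [1, 2, 3, 5, 6, 10, 13, 15, 26, 30, 39, 65, 78, 130, 195, 390]
Product = n^(d(n)/2) = 390^(16/2)
Product = 535200926048100000000


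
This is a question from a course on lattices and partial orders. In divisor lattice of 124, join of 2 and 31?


In a divisor lattice, join = lcm (least common multiple).
gcd(2,31) = 1
lcm(2,31) = 2*31/gcd = 62/1 = 62


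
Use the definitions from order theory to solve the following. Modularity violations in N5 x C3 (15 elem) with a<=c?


Modular law: if a <= c then a v (b ^ c) = (a v b) ^ c.
Check all triples (a,b,c) with a <= c among 15 elements.
  e.g. a=(a,0), b=(c,0), c=(b,0): lhs=(a,0) != rhs=(b,0)
  e.g. a=(a,0), b=(c,1), c=(b,0): lhs=(a,0) != rhs=(b,0)
Total violating triples: 18


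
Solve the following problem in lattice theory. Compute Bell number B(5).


B(n) = number of set partitions of an n-element set.
B(n) satisfies the recurrence: B(n+1) = sum_k C(n,k)*B(k).
B(5) = 52


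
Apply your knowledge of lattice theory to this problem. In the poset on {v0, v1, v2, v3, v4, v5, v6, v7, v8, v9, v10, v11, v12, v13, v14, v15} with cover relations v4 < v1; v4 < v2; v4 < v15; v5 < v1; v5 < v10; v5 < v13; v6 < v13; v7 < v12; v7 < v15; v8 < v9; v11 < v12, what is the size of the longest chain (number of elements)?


A chain is a totally ordered subset; we count the number of elements in a maximum chain.
Compute, for each element x, the size of the longest chain ending at x:
  v0: 1
  v3: 1
  v4: 1
  v5: 1
  v6: 1
  v7: 1
  ...
A maximum chain: v4 < v1
Number of elements in the longest chain: 2


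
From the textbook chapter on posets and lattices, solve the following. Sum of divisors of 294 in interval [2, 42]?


Interval [2,42] in divisors of 294: [2, 6, 14, 42]
Sum = 64


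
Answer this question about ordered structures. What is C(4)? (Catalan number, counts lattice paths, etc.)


C(n) = C(2n, n) / (n+1).
C(8, 4) = 70
C(4) = 70 / 5 = 14


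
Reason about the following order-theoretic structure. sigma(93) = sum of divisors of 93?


sigma(n) = sum of divisors.
Divisors of 93: [1, 3, 31, 93]
Sum = 128


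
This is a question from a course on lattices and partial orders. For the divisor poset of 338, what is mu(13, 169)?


In a divisor lattice, mu(a,b) = mu(b/a) where mu is the classical Mobius function.
b/a = 169/13 = 13
Prime factorization of 13: primes [13]
13 is squarefree with 1 prime factor(s), so mu(13) = (-1)^1 = -1


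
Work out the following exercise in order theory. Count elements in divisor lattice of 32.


Divisors of 32: [1, 2, 4, 8, 16, 32]
Count: 6


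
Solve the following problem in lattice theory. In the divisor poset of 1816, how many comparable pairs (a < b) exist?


A comparable pair {a,b} has a < b or b < a in the order.
Count unordered pairs where one element is strictly below the other.
Examples: {1,2}, {1,4}, {1,8}, {1,227}, ...
Total comparable pairs: 22


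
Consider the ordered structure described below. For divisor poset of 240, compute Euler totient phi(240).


phi(n) = n * prod_{p|n} (1 - 1/p).
Prime divisors of 240: [2, 3, 5]
phi(240) = 240 * (1 - 1/2) * (1 - 1/3) * (1 - 1/5)
phi(240) = 64


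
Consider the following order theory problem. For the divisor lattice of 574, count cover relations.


A cover relation a -< b holds when a < b with no c strictly between.
Cover relations:
  1 -< 2
  1 -< 7
  1 -< 41
  2 -< 14
  2 -< 82
  7 -< 14
  7 -< 287
  14 -< 574
  ...4 more
Total: 12


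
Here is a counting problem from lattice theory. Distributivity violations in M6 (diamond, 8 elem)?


Distributive law: a ^ (b v c) = (a ^ b) v (a ^ c).
Check all 8^3 = 512 ordered triples (a,b,c).
  e.g. a=a1, b=a2, c=a3: lhs=a1 != rhs=0
  e.g. a=a1, b=a2, c=a4: lhs=a1 != rhs=0
Total violating triples: 120


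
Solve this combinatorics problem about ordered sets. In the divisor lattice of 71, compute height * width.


Height = length of longest chain minus 1; width = size of largest antichain.
A maximum chain: 1 | 71  (height 1).
A maximum antichain: {1}  (width 1).
Product = 1 * 1 = 1


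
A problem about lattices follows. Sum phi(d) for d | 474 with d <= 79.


Divisors of 474 up to 79: [1, 2, 3, 6, 79]
phi values: [1, 1, 2, 2, 78]
Sum = 84


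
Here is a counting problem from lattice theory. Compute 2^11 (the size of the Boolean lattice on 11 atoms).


Power set = 2^n.
2^11 = 2048


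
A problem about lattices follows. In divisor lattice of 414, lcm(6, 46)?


Join=lcm.
gcd(6,46)=2
lcm=138


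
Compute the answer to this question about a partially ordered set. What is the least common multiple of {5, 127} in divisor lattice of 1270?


In a divisor lattice, join = lcm (least common multiple).
Compute lcm iteratively: start with first element, then lcm(current, next).
Elements: [5, 127]
lcm(5,127) = 635
Final lcm = 635


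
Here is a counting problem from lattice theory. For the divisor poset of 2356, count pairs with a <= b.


The order relation is {(a,b) : a <= b}, reflexive so it includes (a,a).
Examples: (1,1), (1,1178), (1,124), (1,19), (1,2), ...
Total ordered pairs: 54


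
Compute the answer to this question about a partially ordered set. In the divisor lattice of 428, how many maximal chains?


A maximal chain goes from the minimum element to a maximal element via cover relations.
Counting all min-to-max paths in the cover graph.
Total maximal chains: 3


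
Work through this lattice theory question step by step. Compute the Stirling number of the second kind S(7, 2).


S(n,k) = k*S(n-1,k) + S(n-1,k-1).
S(6,2) = 31, S(6,1) = 1
S(7,2) = 2*31 + 1 = 62 + 1
S(7,2) = 63


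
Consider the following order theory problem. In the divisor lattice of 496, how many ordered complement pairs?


Complement pair (a,b): a meet b = bottom, a join b = top.
Here: gcd(a,b)=1 and lcm(a,b)=496, i.e. a*b=496 with a,b coprime.
Pairs found: (1,496), (16,31), (31,16), (496,1)
Total ordered pairs: 4


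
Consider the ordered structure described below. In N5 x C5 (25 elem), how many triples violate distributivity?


Distributive law: a ^ (b v c) = (a ^ b) v (a ^ c).
Check all 25^3 = 15625 ordered triples (a,b,c).
  e.g. a=(b,0), b=(a,0), c=(c,0): lhs=(b,0) != rhs=(a,0)
  e.g. a=(b,0), b=(a,0), c=(c,1): lhs=(b,0) != rhs=(a,0)
Total violating triples: 250


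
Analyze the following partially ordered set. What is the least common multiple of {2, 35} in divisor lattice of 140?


In a divisor lattice, join = lcm (least common multiple).
Compute lcm iteratively: start with first element, then lcm(current, next).
Elements: [2, 35]
lcm(2,35) = 70
Final lcm = 70


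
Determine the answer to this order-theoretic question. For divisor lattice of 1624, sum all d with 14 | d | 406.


Interval [14,406] in divisors of 1624: [14, 406]
Sum = 420


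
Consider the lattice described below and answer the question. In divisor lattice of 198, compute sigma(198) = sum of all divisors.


sigma(n) = sum of divisors.
Divisors of 198: [1, 2, 3, 6, 9, 11, 18, 22, 33, 66, 99, 198]
Sum = 468


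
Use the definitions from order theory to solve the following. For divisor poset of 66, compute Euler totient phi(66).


phi(n) = n * prod_{p|n} (1 - 1/p).
Prime divisors of 66: [2, 3, 11]
phi(66) = 66 * (1 - 1/2) * (1 - 1/3) * (1 - 1/11)
phi(66) = 20


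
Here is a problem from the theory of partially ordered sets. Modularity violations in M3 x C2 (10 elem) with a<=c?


Modular law: if a <= c then a v (b ^ c) = (a v b) ^ c.
Check all triples (a,b,c) with a <= c among 10 elements.
This lattice is modular (diamonds M_m and their chain-products are modular).
Total violating triples: 0


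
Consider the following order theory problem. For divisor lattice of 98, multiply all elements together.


Divisors of 98: [1, 2, 7, 14, 49, 98]
Product = n^(d(n)/2) = 98^(6/2)
Product = 941192


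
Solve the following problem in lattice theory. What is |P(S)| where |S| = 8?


Power set = 2^n.
2^8 = 256


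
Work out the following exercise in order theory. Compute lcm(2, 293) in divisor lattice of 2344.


In a divisor lattice, join = lcm (least common multiple).
gcd(2,293) = 1
lcm(2,293) = 2*293/gcd = 586/1 = 586


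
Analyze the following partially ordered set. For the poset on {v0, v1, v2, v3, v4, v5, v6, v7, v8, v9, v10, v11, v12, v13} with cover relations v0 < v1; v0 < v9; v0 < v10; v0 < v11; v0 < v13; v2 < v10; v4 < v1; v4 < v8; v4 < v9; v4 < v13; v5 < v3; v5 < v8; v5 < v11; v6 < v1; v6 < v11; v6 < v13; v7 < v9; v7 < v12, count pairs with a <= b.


The order relation is {(a,b) : a <= b}, reflexive so it includes (a,a).
Examples: (v0,v0), (v0,v1), (v0,v10), (v0,v11), (v0,v13), ...
Total ordered pairs: 32


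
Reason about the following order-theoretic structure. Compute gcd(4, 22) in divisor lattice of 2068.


In a divisor lattice, meet = gcd (greatest common divisor).
By Euclidean algorithm or factoring: gcd(4,22) = 2


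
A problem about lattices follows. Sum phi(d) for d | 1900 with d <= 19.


Divisors of 1900 up to 19: [1, 2, 4, 5, 10, 19]
phi values: [1, 1, 2, 4, 4, 18]
Sum = 30
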